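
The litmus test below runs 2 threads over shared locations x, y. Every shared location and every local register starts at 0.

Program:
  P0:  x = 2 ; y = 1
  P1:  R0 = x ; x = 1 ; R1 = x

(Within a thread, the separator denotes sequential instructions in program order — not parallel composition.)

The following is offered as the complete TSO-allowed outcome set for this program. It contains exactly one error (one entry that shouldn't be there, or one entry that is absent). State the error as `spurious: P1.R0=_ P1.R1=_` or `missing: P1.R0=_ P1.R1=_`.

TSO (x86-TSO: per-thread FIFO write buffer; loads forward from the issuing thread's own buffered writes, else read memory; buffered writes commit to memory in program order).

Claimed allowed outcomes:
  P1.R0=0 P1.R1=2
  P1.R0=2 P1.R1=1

outcome vector order: (P1.R0,P1.R1)
TSO (3): (0,1) (0,2) (2,1)
TSO∖claimed = {(0,1)}

missing: P1.R0=0 P1.R1=1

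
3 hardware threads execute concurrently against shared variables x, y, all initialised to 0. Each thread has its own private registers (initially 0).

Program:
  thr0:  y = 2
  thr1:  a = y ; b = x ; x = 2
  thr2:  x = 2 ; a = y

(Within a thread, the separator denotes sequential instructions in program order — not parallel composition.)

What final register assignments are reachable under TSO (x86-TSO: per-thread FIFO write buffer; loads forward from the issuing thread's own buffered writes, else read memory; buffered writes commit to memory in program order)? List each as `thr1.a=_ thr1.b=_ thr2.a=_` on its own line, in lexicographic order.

thr1.a=0 thr1.b=0 thr2.a=0
thr1.a=0 thr1.b=0 thr2.a=2
thr1.a=0 thr1.b=2 thr2.a=0
thr1.a=0 thr1.b=2 thr2.a=2
thr1.a=2 thr1.b=0 thr2.a=0
thr1.a=2 thr1.b=0 thr2.a=2
thr1.a=2 thr1.b=2 thr2.a=0
thr1.a=2 thr1.b=2 thr2.a=2

outcome vector order: (thr1.a,thr1.b,thr2.a)
|TSO outcomes| = 8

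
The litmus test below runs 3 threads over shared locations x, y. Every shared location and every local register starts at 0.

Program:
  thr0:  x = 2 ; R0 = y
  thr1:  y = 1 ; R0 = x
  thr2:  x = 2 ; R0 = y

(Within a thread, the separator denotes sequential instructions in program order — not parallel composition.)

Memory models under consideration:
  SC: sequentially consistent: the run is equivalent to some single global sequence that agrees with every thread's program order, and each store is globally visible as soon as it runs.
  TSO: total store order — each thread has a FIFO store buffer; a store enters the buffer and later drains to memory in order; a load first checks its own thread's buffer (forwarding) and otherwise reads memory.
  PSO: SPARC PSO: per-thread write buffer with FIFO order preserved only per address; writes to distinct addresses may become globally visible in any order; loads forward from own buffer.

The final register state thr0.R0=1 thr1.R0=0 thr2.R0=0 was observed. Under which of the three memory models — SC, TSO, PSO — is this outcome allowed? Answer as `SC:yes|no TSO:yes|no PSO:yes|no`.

outcome vector order: (thr0.R0,thr1.R0,thr2.R0)
SC (5): (0,2,0); (0,2,1); (1,0,1); (1,2,0); (1,2,1)
TSO (8): (0,0,0); (0,0,1); (0,2,0); (0,2,1); (1,0,0); (1,0,1); (1,2,0); (1,2,1)
PSO (8): (0,0,0); (0,0,1); (0,2,0); (0,2,1); (1,0,0); (1,0,1); (1,2,0); (1,2,1)
target (1,0,0) ∈ {TSO,PSO}

SC:no TSO:yes PSO:yes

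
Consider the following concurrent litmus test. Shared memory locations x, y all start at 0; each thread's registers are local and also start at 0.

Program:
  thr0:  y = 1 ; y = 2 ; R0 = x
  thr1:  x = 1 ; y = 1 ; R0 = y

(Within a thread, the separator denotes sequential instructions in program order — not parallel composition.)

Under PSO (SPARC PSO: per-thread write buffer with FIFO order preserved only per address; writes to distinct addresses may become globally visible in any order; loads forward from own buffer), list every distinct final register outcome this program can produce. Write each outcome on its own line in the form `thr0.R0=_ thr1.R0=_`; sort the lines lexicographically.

thr0.R0=0 thr1.R0=1
thr0.R0=0 thr1.R0=2
thr0.R0=1 thr1.R0=1
thr0.R0=1 thr1.R0=2

outcome vector order: (thr0.R0,thr1.R0)
|PSO outcomes| = 4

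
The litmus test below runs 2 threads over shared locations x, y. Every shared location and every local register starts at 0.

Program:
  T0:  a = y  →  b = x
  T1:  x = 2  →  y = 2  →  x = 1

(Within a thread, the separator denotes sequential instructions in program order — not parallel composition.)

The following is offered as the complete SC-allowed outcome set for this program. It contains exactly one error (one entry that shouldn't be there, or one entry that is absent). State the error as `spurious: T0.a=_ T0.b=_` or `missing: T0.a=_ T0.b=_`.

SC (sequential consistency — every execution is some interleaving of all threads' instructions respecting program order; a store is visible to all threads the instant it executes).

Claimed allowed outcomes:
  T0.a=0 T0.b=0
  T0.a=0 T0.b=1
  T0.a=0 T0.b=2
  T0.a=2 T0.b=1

missing: T0.a=2 T0.b=2

outcome vector order: (T0.a,T0.b)
[SC] allowed = {<0 0>; <0 1>; <0 2>; <2 1>; <2 2>}
SC∖claimed = {<2 2>}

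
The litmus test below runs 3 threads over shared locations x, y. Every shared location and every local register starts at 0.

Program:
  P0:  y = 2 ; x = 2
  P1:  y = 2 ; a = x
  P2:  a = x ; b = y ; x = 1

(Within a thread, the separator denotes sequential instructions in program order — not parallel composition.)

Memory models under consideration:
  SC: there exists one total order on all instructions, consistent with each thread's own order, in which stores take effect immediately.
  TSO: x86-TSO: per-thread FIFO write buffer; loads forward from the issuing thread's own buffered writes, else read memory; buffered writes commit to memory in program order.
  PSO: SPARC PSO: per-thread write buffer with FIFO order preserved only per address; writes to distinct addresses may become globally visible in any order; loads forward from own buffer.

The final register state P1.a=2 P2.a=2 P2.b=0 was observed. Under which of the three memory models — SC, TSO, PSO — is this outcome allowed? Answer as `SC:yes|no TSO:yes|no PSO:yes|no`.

SC:no TSO:no PSO:yes

outcome vector order: (P1.a,P2.a,P2.b)
under SC → 0/0/0; 0/0/2; 0/2/2; 1/0/0; 1/0/2; 1/2/2; 2/0/0; 2/0/2; 2/2/2
under TSO → 0/0/0; 0/0/2; 0/2/2; 1/0/0; 1/0/2; 1/2/2; 2/0/0; 2/0/2; 2/2/2
under PSO → 0/0/0; 0/0/2; 0/2/0; 0/2/2; 1/0/0; 1/0/2; 1/2/0; 1/2/2; 2/0/0; 2/0/2; 2/2/0; 2/2/2
target 2/2/0 ∈ {PSO}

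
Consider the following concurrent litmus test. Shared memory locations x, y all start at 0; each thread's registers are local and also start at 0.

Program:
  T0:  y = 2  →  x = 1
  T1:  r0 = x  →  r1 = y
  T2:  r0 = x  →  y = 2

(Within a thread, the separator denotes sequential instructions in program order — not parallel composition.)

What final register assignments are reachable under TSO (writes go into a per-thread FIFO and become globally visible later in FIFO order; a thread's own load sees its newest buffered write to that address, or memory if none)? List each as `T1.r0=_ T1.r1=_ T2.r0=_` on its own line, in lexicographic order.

T1.r0=0 T1.r1=0 T2.r0=0
T1.r0=0 T1.r1=0 T2.r0=1
T1.r0=0 T1.r1=2 T2.r0=0
T1.r0=0 T1.r1=2 T2.r0=1
T1.r0=1 T1.r1=2 T2.r0=0
T1.r0=1 T1.r1=2 T2.r0=1

outcome vector order: (T1.r0,T1.r1,T2.r0)
|TSO outcomes| = 6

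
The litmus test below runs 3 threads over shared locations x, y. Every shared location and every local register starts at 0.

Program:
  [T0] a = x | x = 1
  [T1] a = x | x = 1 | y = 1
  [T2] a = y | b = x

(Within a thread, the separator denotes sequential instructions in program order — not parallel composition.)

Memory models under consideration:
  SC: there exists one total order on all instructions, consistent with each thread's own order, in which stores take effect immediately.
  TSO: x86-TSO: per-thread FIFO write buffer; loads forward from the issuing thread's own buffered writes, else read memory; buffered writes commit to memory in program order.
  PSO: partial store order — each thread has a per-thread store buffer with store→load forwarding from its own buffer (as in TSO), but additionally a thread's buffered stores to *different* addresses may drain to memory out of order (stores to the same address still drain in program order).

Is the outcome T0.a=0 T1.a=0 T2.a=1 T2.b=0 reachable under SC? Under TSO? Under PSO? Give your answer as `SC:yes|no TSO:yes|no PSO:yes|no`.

SC:no TSO:no PSO:yes

outcome vector order: (T0.a,T1.a,T2.a,T2.b)
SC (9): 0000; 0001; 0011; 0100; 0101; 0111; 1000; 1001; 1011
TSO (9): 0000; 0001; 0011; 0100; 0101; 0111; 1000; 1001; 1011
PSO (11): 0000; 0001; 0010; 0011; 0100; 0101; 0111; 1000; 1001; 1010; 1011
target 0010 ∈ {PSO}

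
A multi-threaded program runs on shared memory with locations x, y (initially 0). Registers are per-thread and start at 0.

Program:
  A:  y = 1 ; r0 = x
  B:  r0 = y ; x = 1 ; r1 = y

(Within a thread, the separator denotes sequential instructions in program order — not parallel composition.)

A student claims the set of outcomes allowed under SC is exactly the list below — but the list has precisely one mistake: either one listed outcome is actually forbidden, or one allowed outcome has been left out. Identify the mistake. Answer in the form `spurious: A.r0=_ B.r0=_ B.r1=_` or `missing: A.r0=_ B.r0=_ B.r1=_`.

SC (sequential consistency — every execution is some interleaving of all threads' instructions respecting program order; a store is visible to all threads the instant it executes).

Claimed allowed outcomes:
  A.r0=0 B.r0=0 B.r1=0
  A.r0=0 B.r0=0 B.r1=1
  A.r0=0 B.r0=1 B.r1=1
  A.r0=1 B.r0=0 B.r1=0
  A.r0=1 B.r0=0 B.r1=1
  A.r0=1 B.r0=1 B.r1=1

outcome vector order: (A.r0,B.r0,B.r1)
SC (5): <0 0 1>, <0 1 1>, <1 0 0>, <1 0 1>, <1 1 1>
claimed∖SC = {<0 0 0>}

spurious: A.r0=0 B.r0=0 B.r1=0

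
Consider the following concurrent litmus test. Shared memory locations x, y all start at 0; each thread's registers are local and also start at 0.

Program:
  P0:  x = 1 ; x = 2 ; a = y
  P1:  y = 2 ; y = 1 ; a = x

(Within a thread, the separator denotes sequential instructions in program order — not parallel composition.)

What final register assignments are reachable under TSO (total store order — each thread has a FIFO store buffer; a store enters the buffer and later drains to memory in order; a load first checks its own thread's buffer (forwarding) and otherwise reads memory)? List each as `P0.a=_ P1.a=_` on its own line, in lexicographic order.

outcome vector order: (P0.a,P1.a)
|TSO outcomes| = 9

P0.a=0 P1.a=0
P0.a=0 P1.a=1
P0.a=0 P1.a=2
P0.a=1 P1.a=0
P0.a=1 P1.a=1
P0.a=1 P1.a=2
P0.a=2 P1.a=0
P0.a=2 P1.a=1
P0.a=2 P1.a=2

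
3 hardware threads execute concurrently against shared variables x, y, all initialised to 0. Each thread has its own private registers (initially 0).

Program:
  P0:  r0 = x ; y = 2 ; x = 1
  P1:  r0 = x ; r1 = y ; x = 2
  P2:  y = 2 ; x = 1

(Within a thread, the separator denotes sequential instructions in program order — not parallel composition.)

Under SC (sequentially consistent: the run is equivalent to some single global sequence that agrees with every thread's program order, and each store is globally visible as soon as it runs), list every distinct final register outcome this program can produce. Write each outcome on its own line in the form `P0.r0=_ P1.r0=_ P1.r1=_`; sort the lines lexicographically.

P0.r0=0 P1.r0=0 P1.r1=0
P0.r0=0 P1.r0=0 P1.r1=2
P0.r0=0 P1.r0=1 P1.r1=2
P0.r0=1 P1.r0=0 P1.r1=0
P0.r0=1 P1.r0=0 P1.r1=2
P0.r0=1 P1.r0=1 P1.r1=2
P0.r0=2 P1.r0=0 P1.r1=0
P0.r0=2 P1.r0=0 P1.r1=2
P0.r0=2 P1.r0=1 P1.r1=2

outcome vector order: (P0.r0,P1.r0,P1.r1)
|SC outcomes| = 9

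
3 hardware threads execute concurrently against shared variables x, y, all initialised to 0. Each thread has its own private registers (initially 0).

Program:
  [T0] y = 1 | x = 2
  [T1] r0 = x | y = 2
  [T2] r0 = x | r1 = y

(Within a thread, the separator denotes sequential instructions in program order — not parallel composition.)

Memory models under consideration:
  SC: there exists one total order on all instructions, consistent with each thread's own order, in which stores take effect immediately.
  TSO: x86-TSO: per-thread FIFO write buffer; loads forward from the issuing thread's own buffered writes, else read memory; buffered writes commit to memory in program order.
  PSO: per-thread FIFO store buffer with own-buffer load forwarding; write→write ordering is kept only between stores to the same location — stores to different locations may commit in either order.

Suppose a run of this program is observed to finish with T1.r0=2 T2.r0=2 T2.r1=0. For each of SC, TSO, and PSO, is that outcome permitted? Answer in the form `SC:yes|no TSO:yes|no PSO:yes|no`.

SC:no TSO:no PSO:yes

outcome vector order: (T1.r0,T2.r0,T2.r1)
SC: 10 outcomes — {(0,0,0), (0,0,1), (0,0,2), (0,2,1), (0,2,2), (2,0,0), (2,0,1), (2,0,2), (2,2,1), (2,2,2)}
TSO: 10 outcomes — {(0,0,0), (0,0,1), (0,0,2), (0,2,1), (0,2,2), (2,0,0), (2,0,1), (2,0,2), (2,2,1), (2,2,2)}
PSO: 12 outcomes — {(0,0,0), (0,0,1), (0,0,2), (0,2,0), (0,2,1), (0,2,2), (2,0,0), (2,0,1), (2,0,2), (2,2,0), (2,2,1), (2,2,2)}
target (2,2,0) ∈ {PSO}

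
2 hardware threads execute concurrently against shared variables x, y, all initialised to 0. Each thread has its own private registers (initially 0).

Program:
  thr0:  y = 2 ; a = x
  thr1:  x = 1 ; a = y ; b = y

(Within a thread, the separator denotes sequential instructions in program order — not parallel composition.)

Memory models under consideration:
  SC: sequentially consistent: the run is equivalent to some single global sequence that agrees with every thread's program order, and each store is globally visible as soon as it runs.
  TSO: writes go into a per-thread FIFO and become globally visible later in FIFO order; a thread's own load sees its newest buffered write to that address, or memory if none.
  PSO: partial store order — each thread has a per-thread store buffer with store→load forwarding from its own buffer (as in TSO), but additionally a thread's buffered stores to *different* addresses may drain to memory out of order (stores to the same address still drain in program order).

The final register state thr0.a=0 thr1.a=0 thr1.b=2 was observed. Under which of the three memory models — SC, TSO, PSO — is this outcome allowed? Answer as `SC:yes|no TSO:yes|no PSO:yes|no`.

SC:no TSO:yes PSO:yes

outcome vector order: (thr0.a,thr1.a,thr1.b)
under SC → <0 2 2>; <1 0 0>; <1 0 2>; <1 2 2>
under TSO → <0 0 0>; <0 0 2>; <0 2 2>; <1 0 0>; <1 0 2>; <1 2 2>
under PSO → <0 0 0>; <0 0 2>; <0 2 2>; <1 0 0>; <1 0 2>; <1 2 2>
target <0 0 2> ∈ {TSO,PSO}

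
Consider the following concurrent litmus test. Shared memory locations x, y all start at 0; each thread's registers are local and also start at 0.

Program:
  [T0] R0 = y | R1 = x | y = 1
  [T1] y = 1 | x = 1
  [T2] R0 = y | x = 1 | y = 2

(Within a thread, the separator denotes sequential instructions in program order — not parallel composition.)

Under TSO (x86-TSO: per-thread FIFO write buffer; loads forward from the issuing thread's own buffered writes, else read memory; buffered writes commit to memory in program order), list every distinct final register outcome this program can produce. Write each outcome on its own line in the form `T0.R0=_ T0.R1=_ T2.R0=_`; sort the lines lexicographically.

T0.R0=0 T0.R1=0 T2.R0=0
T0.R0=0 T0.R1=0 T2.R0=1
T0.R0=0 T0.R1=1 T2.R0=0
T0.R0=0 T0.R1=1 T2.R0=1
T0.R0=1 T0.R1=0 T2.R0=0
T0.R0=1 T0.R1=0 T2.R0=1
T0.R0=1 T0.R1=1 T2.R0=0
T0.R0=1 T0.R1=1 T2.R0=1
T0.R0=2 T0.R1=1 T2.R0=0
T0.R0=2 T0.R1=1 T2.R0=1

outcome vector order: (T0.R0,T0.R1,T2.R0)
|TSO outcomes| = 10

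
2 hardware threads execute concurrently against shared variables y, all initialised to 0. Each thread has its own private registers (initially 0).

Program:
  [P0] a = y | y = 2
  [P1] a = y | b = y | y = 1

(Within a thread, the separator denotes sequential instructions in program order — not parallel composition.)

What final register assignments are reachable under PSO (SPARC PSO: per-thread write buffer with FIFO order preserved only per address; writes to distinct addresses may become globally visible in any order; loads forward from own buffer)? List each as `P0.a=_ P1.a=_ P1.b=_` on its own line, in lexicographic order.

P0.a=0 P1.a=0 P1.b=0
P0.a=0 P1.a=0 P1.b=2
P0.a=0 P1.a=2 P1.b=2
P0.a=1 P1.a=0 P1.b=0

outcome vector order: (P0.a,P1.a,P1.b)
|PSO outcomes| = 4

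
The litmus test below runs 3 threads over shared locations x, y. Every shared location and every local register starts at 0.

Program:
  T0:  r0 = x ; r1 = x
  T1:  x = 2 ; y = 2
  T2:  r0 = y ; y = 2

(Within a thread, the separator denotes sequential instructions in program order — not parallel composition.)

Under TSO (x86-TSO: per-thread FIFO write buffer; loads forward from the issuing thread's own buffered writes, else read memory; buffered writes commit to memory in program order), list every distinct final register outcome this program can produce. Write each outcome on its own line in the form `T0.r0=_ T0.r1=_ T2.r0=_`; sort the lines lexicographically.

T0.r0=0 T0.r1=0 T2.r0=0
T0.r0=0 T0.r1=0 T2.r0=2
T0.r0=0 T0.r1=2 T2.r0=0
T0.r0=0 T0.r1=2 T2.r0=2
T0.r0=2 T0.r1=2 T2.r0=0
T0.r0=2 T0.r1=2 T2.r0=2

outcome vector order: (T0.r0,T0.r1,T2.r0)
|TSO outcomes| = 6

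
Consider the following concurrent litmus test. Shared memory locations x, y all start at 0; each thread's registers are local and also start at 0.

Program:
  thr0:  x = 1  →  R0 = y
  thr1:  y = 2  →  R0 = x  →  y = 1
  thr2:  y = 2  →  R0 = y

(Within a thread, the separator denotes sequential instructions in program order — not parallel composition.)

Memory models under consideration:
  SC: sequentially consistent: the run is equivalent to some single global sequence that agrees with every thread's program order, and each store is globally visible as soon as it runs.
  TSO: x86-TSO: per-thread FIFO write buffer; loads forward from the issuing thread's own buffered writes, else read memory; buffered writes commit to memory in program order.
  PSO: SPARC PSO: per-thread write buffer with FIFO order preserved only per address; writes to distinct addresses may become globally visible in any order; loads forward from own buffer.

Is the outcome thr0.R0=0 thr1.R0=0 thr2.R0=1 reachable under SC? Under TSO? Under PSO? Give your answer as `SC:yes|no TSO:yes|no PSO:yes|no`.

outcome vector order: (thr0.R0,thr1.R0,thr2.R0)
SC (10): <0 1 1>; <0 1 2>; <1 0 1>; <1 0 2>; <1 1 1>; <1 1 2>; <2 0 1>; <2 0 2>; <2 1 1>; <2 1 2>
TSO (12): <0 0 1>; <0 0 2>; <0 1 1>; <0 1 2>; <1 0 1>; <1 0 2>; <1 1 1>; <1 1 2>; <2 0 1>; <2 0 2>; <2 1 1>; <2 1 2>
PSO (12): <0 0 1>; <0 0 2>; <0 1 1>; <0 1 2>; <1 0 1>; <1 0 2>; <1 1 1>; <1 1 2>; <2 0 1>; <2 0 2>; <2 1 1>; <2 1 2>
target <0 0 1> ∈ {TSO,PSO}

SC:no TSO:yes PSO:yes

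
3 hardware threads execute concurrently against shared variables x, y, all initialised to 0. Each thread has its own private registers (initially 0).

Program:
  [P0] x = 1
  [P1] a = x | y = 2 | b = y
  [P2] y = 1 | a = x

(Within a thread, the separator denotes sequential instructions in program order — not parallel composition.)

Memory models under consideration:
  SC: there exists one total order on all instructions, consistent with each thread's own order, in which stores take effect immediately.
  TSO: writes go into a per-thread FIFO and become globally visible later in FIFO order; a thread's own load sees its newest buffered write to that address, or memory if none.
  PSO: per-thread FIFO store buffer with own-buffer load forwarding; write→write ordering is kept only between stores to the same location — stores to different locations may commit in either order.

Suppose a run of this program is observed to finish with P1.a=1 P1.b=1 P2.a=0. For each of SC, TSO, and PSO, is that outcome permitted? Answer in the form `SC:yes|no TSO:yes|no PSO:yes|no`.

SC:no TSO:yes PSO:yes

outcome vector order: (P1.a,P1.b,P2.a)
SC (7): (0,1,0) (0,1,1) (0,2,0) (0,2,1) (1,1,1) (1,2,0) (1,2,1)
TSO (8): (0,1,0) (0,1,1) (0,2,0) (0,2,1) (1,1,0) (1,1,1) (1,2,0) (1,2,1)
PSO (8): (0,1,0) (0,1,1) (0,2,0) (0,2,1) (1,1,0) (1,1,1) (1,2,0) (1,2,1)
target (1,1,0) ∈ {TSO,PSO}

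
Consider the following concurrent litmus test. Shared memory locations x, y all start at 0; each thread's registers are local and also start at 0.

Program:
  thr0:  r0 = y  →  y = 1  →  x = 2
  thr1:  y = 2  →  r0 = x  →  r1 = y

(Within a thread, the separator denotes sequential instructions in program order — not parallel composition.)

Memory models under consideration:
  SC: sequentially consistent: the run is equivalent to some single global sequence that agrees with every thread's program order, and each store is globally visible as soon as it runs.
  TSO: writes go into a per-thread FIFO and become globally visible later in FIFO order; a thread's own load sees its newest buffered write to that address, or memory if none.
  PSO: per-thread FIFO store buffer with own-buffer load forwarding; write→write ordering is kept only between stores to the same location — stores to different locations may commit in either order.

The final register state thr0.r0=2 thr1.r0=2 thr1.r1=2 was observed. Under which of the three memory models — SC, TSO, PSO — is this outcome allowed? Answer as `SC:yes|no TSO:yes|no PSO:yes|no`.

SC:no TSO:no PSO:yes

outcome vector order: (thr0.r0,thr1.r0,thr1.r1)
SC (7): <0 0 1> <0 0 2> <0 2 1> <0 2 2> <2 0 1> <2 0 2> <2 2 1>
TSO (7): <0 0 1> <0 0 2> <0 2 1> <0 2 2> <2 0 1> <2 0 2> <2 2 1>
PSO (8): <0 0 1> <0 0 2> <0 2 1> <0 2 2> <2 0 1> <2 0 2> <2 2 1> <2 2 2>
target <2 2 2> ∈ {PSO}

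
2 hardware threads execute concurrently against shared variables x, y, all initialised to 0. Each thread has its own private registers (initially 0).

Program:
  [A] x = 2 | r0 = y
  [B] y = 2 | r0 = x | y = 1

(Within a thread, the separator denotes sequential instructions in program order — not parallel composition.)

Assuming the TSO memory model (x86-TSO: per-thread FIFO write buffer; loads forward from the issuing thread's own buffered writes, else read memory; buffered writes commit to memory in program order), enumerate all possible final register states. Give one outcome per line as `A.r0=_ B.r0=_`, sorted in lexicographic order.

outcome vector order: (A.r0,B.r0)
|TSO outcomes| = 6

A.r0=0 B.r0=0
A.r0=0 B.r0=2
A.r0=1 B.r0=0
A.r0=1 B.r0=2
A.r0=2 B.r0=0
A.r0=2 B.r0=2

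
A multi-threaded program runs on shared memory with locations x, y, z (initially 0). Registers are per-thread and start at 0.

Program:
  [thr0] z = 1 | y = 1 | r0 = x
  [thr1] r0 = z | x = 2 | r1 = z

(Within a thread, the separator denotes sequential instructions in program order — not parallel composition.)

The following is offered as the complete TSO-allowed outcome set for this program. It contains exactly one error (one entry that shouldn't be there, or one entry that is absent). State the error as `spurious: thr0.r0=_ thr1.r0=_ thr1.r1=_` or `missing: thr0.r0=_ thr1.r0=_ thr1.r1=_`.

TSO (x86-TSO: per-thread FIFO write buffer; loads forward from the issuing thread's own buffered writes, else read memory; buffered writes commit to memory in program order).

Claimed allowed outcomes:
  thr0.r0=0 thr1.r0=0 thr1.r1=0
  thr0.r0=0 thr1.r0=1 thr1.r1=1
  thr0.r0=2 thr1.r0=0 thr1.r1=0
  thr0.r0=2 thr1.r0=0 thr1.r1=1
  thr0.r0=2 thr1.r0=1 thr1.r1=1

missing: thr0.r0=0 thr1.r0=0 thr1.r1=1

outcome vector order: (thr0.r0,thr1.r0,thr1.r1)
TSO: 6 outcomes — {000; 001; 011; 200; 201; 211}
TSO∖claimed = {001}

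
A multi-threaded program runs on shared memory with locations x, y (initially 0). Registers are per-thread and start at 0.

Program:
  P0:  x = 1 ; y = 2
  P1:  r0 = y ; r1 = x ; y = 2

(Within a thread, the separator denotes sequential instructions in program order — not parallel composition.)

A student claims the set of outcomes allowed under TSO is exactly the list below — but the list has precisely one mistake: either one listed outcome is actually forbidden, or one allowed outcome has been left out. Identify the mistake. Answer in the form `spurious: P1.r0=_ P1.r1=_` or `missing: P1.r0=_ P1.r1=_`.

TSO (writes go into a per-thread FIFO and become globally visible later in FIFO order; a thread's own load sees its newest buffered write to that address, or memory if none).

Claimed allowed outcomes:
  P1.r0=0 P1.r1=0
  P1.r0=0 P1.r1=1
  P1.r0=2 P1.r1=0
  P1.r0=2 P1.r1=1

spurious: P1.r0=2 P1.r1=0

outcome vector order: (P1.r0,P1.r1)
TSO (3): 00, 01, 21
claimed∖TSO = {20}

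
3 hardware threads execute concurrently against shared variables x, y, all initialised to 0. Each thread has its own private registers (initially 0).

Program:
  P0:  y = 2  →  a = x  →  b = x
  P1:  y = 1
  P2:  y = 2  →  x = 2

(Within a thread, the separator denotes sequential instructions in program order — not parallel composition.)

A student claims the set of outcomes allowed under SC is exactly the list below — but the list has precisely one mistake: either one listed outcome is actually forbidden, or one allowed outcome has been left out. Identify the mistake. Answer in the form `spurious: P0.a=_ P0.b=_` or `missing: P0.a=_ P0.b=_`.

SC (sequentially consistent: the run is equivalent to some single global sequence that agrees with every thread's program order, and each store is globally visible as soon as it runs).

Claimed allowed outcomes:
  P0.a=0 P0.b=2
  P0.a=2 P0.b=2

missing: P0.a=0 P0.b=0

outcome vector order: (P0.a,P0.b)
[SC] allowed = {00, 02, 22}
SC∖claimed = {00}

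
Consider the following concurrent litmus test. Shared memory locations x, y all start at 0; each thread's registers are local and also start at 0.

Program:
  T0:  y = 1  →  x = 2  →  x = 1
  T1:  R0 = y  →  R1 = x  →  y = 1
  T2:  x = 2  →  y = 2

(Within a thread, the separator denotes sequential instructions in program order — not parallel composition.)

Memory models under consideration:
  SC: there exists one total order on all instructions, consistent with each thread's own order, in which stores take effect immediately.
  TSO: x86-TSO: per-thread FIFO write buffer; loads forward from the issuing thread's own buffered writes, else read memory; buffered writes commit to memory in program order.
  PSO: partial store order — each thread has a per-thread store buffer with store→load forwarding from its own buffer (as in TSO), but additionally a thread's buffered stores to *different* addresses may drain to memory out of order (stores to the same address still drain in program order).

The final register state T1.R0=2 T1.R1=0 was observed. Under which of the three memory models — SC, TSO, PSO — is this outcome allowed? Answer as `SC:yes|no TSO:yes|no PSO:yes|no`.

outcome vector order: (T1.R0,T1.R1)
SC: 8 outcomes — {<0 0>; <0 1>; <0 2>; <1 0>; <1 1>; <1 2>; <2 1>; <2 2>}
TSO: 8 outcomes — {<0 0>; <0 1>; <0 2>; <1 0>; <1 1>; <1 2>; <2 1>; <2 2>}
PSO: 9 outcomes — {<0 0>; <0 1>; <0 2>; <1 0>; <1 1>; <1 2>; <2 0>; <2 1>; <2 2>}
target <2 0> ∈ {PSO}

SC:no TSO:no PSO:yes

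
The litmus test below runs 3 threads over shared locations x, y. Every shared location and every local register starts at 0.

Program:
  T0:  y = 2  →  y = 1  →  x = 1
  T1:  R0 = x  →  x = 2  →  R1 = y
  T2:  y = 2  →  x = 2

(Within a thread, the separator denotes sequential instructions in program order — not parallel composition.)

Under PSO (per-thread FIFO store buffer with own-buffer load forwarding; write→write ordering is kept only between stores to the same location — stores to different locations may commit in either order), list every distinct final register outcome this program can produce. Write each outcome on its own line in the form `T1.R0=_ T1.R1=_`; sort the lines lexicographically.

outcome vector order: (T1.R0,T1.R1)
|PSO outcomes| = 9

T1.R0=0 T1.R1=0
T1.R0=0 T1.R1=1
T1.R0=0 T1.R1=2
T1.R0=1 T1.R1=0
T1.R0=1 T1.R1=1
T1.R0=1 T1.R1=2
T1.R0=2 T1.R1=0
T1.R0=2 T1.R1=1
T1.R0=2 T1.R1=2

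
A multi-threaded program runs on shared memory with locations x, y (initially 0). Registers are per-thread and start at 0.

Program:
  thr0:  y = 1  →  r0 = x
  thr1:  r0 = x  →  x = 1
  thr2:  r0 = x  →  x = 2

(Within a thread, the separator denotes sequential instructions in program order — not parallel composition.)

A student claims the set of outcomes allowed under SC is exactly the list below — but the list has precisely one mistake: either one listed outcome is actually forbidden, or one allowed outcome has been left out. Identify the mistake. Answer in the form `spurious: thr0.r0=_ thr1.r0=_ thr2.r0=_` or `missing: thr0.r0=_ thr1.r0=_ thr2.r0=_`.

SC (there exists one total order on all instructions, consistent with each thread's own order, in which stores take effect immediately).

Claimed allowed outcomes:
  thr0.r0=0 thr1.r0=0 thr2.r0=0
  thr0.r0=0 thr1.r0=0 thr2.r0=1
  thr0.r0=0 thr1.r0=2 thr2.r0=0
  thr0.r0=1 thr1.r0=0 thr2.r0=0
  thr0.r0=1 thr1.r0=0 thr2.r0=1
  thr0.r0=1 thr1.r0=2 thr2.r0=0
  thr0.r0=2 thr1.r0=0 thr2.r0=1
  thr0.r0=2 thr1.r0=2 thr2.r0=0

missing: thr0.r0=2 thr1.r0=0 thr2.r0=0

outcome vector order: (thr0.r0,thr1.r0,thr2.r0)
SC: 9 outcomes — {(0,0,0), (0,0,1), (0,2,0), (1,0,0), (1,0,1), (1,2,0), (2,0,0), (2,0,1), (2,2,0)}
SC∖claimed = {(2,0,0)}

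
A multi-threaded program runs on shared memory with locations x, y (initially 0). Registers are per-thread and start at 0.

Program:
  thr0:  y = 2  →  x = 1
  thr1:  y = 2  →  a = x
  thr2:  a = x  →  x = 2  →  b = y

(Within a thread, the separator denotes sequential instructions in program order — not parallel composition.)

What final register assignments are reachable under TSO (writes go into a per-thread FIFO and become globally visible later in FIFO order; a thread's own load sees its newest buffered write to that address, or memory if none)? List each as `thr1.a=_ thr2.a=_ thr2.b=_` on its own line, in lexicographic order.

outcome vector order: (thr1.a,thr2.a,thr2.b)
|TSO outcomes| = 9

thr1.a=0 thr2.a=0 thr2.b=0
thr1.a=0 thr2.a=0 thr2.b=2
thr1.a=0 thr2.a=1 thr2.b=2
thr1.a=1 thr2.a=0 thr2.b=0
thr1.a=1 thr2.a=0 thr2.b=2
thr1.a=1 thr2.a=1 thr2.b=2
thr1.a=2 thr2.a=0 thr2.b=0
thr1.a=2 thr2.a=0 thr2.b=2
thr1.a=2 thr2.a=1 thr2.b=2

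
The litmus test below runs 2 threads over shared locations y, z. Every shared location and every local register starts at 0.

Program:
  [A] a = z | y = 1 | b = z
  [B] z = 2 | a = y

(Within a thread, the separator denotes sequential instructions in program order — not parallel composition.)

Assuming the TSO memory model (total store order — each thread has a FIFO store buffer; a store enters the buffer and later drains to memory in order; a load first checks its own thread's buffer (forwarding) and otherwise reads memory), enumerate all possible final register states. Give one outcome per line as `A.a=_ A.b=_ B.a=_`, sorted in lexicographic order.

outcome vector order: (A.a,A.b,B.a)
|TSO outcomes| = 6

A.a=0 A.b=0 B.a=0
A.a=0 A.b=0 B.a=1
A.a=0 A.b=2 B.a=0
A.a=0 A.b=2 B.a=1
A.a=2 A.b=2 B.a=0
A.a=2 A.b=2 B.a=1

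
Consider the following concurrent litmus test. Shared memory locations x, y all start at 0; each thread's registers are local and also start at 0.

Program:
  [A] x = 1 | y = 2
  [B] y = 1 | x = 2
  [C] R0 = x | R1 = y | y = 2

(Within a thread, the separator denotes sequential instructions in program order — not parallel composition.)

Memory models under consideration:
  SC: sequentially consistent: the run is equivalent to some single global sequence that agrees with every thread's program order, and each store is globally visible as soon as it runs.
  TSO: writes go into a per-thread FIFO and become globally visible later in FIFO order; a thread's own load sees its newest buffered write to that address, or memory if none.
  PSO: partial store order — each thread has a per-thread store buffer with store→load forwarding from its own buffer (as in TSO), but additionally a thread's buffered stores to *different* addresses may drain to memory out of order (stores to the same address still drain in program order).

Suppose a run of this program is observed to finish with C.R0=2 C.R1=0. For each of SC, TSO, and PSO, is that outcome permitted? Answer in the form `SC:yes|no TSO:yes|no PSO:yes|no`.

outcome vector order: (C.R0,C.R1)
SC: 8 outcomes — {<0 0>, <0 1>, <0 2>, <1 0>, <1 1>, <1 2>, <2 1>, <2 2>}
TSO: 8 outcomes — {<0 0>, <0 1>, <0 2>, <1 0>, <1 1>, <1 2>, <2 1>, <2 2>}
PSO: 9 outcomes — {<0 0>, <0 1>, <0 2>, <1 0>, <1 1>, <1 2>, <2 0>, <2 1>, <2 2>}
target <2 0> ∈ {PSO}

SC:no TSO:no PSO:yes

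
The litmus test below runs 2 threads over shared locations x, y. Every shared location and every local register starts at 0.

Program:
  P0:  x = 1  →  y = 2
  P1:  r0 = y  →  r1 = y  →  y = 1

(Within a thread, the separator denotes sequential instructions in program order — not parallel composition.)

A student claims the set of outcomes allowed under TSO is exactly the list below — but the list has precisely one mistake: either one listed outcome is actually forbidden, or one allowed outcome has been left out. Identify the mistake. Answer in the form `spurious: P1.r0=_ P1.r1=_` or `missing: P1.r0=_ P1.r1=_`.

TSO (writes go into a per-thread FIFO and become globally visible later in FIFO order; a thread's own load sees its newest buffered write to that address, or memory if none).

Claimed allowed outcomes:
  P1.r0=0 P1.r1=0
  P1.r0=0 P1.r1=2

outcome vector order: (P1.r0,P1.r1)
[TSO] allowed = {0/0, 0/2, 2/2}
TSO∖claimed = {2/2}

missing: P1.r0=2 P1.r1=2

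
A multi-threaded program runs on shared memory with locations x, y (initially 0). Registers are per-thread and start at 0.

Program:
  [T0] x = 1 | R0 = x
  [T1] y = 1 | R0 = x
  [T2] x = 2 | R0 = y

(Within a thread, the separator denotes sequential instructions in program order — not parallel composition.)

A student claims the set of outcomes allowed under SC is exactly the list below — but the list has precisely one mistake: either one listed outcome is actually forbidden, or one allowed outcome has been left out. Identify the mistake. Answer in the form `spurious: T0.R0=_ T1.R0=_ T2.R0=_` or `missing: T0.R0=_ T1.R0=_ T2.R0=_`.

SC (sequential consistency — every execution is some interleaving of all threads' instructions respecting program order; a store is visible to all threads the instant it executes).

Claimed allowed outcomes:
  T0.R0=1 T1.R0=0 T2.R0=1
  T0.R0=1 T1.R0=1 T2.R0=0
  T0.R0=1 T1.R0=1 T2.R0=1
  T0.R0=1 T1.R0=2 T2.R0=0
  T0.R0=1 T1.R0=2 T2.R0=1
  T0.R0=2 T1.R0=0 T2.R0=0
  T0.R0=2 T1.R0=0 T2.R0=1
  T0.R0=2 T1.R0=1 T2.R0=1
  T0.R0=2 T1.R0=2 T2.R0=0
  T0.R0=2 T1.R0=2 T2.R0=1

outcome vector order: (T0.R0,T1.R0,T2.R0)
SC (9): (1,0,1), (1,1,0), (1,1,1), (1,2,0), (1,2,1), (2,0,1), (2,1,1), (2,2,0), (2,2,1)
claimed∖SC = {(2,0,0)}

spurious: T0.R0=2 T1.R0=0 T2.R0=0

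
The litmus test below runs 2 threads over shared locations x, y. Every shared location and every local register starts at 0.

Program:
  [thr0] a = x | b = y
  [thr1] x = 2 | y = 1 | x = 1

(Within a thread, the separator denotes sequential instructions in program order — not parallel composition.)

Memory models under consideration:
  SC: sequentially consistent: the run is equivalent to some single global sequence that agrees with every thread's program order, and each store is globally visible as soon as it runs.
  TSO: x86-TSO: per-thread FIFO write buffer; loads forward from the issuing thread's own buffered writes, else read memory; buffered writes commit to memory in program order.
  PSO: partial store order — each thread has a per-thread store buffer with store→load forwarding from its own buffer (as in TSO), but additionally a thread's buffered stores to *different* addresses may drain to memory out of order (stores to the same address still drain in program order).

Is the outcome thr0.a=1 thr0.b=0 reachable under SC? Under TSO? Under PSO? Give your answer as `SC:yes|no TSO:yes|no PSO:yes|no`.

SC:no TSO:no PSO:yes

outcome vector order: (thr0.a,thr0.b)
[SC] allowed = {0/0 0/1 1/1 2/0 2/1}
[TSO] allowed = {0/0 0/1 1/1 2/0 2/1}
[PSO] allowed = {0/0 0/1 1/0 1/1 2/0 2/1}
target 1/0 ∈ {PSO}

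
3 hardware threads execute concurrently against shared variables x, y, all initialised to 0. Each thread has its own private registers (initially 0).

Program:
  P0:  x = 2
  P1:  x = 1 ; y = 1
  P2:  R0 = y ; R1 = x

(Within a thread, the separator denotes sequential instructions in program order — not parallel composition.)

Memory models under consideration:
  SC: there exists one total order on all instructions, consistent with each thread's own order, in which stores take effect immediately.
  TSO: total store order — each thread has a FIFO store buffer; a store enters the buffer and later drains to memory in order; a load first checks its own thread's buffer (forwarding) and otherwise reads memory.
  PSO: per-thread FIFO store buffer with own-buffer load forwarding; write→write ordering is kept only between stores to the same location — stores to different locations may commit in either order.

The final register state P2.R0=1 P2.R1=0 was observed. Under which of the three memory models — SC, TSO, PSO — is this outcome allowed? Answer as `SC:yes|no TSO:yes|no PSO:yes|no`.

outcome vector order: (P2.R0,P2.R1)
SC (5): 0/0 0/1 0/2 1/1 1/2
TSO (5): 0/0 0/1 0/2 1/1 1/2
PSO (6): 0/0 0/1 0/2 1/0 1/1 1/2
target 1/0 ∈ {PSO}

SC:no TSO:no PSO:yes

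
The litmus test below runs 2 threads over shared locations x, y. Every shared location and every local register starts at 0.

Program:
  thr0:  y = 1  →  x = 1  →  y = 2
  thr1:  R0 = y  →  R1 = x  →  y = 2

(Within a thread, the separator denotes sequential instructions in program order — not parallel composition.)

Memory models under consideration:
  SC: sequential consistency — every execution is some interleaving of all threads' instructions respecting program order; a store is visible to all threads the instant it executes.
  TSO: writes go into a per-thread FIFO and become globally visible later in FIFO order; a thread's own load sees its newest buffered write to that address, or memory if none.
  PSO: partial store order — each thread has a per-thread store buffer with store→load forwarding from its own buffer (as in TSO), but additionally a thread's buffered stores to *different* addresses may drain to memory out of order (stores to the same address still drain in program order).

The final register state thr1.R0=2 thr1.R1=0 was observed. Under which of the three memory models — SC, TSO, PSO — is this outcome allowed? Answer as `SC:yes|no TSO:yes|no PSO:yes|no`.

SC:no TSO:no PSO:yes

outcome vector order: (thr1.R0,thr1.R1)
under SC → <0 0> <0 1> <1 0> <1 1> <2 1>
under TSO → <0 0> <0 1> <1 0> <1 1> <2 1>
under PSO → <0 0> <0 1> <1 0> <1 1> <2 0> <2 1>
target <2 0> ∈ {PSO}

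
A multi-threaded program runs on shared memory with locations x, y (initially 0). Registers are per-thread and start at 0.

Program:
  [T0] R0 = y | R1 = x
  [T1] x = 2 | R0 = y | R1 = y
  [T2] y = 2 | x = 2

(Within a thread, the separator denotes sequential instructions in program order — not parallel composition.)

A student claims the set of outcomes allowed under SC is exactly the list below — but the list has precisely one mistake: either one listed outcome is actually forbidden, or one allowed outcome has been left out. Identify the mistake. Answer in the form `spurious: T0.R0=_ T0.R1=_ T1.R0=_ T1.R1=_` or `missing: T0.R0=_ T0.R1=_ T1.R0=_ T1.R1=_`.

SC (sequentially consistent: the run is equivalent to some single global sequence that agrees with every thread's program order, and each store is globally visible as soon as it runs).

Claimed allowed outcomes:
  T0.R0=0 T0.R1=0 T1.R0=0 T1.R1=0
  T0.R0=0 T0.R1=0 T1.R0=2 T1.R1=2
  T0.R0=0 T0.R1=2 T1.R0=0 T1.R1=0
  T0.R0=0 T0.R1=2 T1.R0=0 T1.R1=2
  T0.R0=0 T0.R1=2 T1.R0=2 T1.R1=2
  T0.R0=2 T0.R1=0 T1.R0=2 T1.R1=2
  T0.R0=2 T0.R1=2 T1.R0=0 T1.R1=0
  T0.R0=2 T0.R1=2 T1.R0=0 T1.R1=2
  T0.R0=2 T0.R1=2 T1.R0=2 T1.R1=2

outcome vector order: (T0.R0,T0.R1,T1.R0,T1.R1)
SC: 10 outcomes — {(0,0,0,0), (0,0,0,2), (0,0,2,2), (0,2,0,0), (0,2,0,2), (0,2,2,2), (2,0,2,2), (2,2,0,0), (2,2,0,2), (2,2,2,2)}
SC∖claimed = {(0,0,0,2)}

missing: T0.R0=0 T0.R1=0 T1.R0=0 T1.R1=2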